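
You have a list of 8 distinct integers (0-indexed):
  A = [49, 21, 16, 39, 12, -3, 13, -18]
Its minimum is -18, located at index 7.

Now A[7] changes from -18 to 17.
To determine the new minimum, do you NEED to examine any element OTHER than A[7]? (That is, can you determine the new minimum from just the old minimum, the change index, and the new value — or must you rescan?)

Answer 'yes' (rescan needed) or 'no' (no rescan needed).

Answer: yes

Derivation:
Old min = -18 at index 7
Change at index 7: -18 -> 17
Index 7 WAS the min and new value 17 > old min -18. Must rescan other elements to find the new min.
Needs rescan: yes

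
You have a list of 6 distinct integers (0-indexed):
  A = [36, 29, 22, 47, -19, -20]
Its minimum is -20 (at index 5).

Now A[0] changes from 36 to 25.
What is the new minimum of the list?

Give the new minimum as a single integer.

Answer: -20

Derivation:
Old min = -20 (at index 5)
Change: A[0] 36 -> 25
Changed element was NOT the old min.
  New min = min(old_min, new_val) = min(-20, 25) = -20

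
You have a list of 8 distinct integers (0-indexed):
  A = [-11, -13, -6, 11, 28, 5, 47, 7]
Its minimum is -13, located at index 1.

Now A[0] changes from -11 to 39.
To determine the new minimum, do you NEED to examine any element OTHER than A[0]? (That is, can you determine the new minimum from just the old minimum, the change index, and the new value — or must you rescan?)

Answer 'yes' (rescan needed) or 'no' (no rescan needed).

Answer: no

Derivation:
Old min = -13 at index 1
Change at index 0: -11 -> 39
Index 0 was NOT the min. New min = min(-13, 39). No rescan of other elements needed.
Needs rescan: no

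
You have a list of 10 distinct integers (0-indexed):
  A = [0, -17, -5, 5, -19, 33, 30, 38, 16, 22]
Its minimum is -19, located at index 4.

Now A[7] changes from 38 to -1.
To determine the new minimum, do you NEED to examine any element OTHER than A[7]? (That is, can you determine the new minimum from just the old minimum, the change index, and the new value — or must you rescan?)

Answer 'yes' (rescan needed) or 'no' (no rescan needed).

Answer: no

Derivation:
Old min = -19 at index 4
Change at index 7: 38 -> -1
Index 7 was NOT the min. New min = min(-19, -1). No rescan of other elements needed.
Needs rescan: no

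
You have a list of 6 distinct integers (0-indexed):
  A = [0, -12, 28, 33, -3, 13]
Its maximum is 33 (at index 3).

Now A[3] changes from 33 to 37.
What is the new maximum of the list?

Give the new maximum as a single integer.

Answer: 37

Derivation:
Old max = 33 (at index 3)
Change: A[3] 33 -> 37
Changed element WAS the max -> may need rescan.
  Max of remaining elements: 28
  New max = max(37, 28) = 37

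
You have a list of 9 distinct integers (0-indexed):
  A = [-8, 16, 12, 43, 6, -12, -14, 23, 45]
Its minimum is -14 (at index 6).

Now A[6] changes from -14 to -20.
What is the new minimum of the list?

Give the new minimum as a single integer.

Old min = -14 (at index 6)
Change: A[6] -14 -> -20
Changed element WAS the min. Need to check: is -20 still <= all others?
  Min of remaining elements: -12
  New min = min(-20, -12) = -20

Answer: -20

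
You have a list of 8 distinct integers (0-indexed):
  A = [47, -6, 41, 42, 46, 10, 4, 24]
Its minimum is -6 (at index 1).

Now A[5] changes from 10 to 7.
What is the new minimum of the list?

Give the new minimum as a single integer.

Answer: -6

Derivation:
Old min = -6 (at index 1)
Change: A[5] 10 -> 7
Changed element was NOT the old min.
  New min = min(old_min, new_val) = min(-6, 7) = -6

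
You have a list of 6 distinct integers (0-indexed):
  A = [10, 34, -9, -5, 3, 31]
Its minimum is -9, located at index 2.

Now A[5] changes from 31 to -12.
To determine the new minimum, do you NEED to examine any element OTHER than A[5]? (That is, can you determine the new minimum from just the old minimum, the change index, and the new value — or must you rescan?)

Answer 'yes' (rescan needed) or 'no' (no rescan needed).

Answer: no

Derivation:
Old min = -9 at index 2
Change at index 5: 31 -> -12
Index 5 was NOT the min. New min = min(-9, -12). No rescan of other elements needed.
Needs rescan: no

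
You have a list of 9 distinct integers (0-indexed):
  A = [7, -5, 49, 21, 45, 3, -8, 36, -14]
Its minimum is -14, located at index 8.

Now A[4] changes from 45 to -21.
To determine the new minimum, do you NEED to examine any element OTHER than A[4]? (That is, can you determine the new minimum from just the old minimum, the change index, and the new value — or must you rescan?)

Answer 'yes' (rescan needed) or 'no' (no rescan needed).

Answer: no

Derivation:
Old min = -14 at index 8
Change at index 4: 45 -> -21
Index 4 was NOT the min. New min = min(-14, -21). No rescan of other elements needed.
Needs rescan: no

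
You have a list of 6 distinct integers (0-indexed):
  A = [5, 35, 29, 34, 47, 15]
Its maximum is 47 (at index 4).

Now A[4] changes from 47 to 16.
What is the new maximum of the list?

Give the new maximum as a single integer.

Answer: 35

Derivation:
Old max = 47 (at index 4)
Change: A[4] 47 -> 16
Changed element WAS the max -> may need rescan.
  Max of remaining elements: 35
  New max = max(16, 35) = 35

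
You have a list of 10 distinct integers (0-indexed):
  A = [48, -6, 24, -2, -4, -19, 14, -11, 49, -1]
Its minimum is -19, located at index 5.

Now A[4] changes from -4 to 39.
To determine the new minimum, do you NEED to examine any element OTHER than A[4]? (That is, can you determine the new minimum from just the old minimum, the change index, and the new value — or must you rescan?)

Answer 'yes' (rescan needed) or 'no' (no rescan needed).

Answer: no

Derivation:
Old min = -19 at index 5
Change at index 4: -4 -> 39
Index 4 was NOT the min. New min = min(-19, 39). No rescan of other elements needed.
Needs rescan: no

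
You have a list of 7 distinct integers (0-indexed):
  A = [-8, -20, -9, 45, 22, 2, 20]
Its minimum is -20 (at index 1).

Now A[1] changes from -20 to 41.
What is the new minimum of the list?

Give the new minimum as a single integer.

Answer: -9

Derivation:
Old min = -20 (at index 1)
Change: A[1] -20 -> 41
Changed element WAS the min. Need to check: is 41 still <= all others?
  Min of remaining elements: -9
  New min = min(41, -9) = -9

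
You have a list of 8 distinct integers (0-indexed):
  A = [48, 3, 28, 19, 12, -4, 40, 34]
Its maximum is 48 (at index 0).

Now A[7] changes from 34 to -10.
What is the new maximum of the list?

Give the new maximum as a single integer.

Answer: 48

Derivation:
Old max = 48 (at index 0)
Change: A[7] 34 -> -10
Changed element was NOT the old max.
  New max = max(old_max, new_val) = max(48, -10) = 48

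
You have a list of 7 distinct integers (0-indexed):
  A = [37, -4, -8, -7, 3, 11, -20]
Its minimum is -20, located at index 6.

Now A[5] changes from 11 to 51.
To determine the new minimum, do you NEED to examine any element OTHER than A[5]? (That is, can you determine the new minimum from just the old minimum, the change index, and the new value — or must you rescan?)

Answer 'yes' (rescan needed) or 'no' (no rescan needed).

Old min = -20 at index 6
Change at index 5: 11 -> 51
Index 5 was NOT the min. New min = min(-20, 51). No rescan of other elements needed.
Needs rescan: no

Answer: no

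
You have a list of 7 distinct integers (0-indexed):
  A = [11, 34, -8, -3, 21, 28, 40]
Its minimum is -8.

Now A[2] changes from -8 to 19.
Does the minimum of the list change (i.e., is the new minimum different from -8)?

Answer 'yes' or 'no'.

Answer: yes

Derivation:
Old min = -8
Change: A[2] -8 -> 19
Changed element was the min; new min must be rechecked.
New min = -3; changed? yes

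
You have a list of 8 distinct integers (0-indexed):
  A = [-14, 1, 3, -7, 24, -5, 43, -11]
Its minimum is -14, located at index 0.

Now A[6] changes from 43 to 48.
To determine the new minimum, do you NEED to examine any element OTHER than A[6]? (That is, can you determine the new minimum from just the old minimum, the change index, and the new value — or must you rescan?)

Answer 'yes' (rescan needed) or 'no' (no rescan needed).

Answer: no

Derivation:
Old min = -14 at index 0
Change at index 6: 43 -> 48
Index 6 was NOT the min. New min = min(-14, 48). No rescan of other elements needed.
Needs rescan: no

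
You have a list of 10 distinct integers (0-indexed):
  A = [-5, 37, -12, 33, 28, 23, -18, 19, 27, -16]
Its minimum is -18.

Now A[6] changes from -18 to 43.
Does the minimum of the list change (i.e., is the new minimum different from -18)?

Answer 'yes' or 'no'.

Old min = -18
Change: A[6] -18 -> 43
Changed element was the min; new min must be rechecked.
New min = -16; changed? yes

Answer: yes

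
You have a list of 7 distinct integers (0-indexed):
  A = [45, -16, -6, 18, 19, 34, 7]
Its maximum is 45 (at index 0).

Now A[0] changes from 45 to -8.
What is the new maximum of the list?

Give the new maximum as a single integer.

Old max = 45 (at index 0)
Change: A[0] 45 -> -8
Changed element WAS the max -> may need rescan.
  Max of remaining elements: 34
  New max = max(-8, 34) = 34

Answer: 34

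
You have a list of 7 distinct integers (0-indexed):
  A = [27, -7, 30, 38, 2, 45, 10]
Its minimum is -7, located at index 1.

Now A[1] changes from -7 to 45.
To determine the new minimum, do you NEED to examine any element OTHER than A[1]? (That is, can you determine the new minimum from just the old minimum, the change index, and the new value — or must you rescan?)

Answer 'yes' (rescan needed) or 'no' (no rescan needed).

Old min = -7 at index 1
Change at index 1: -7 -> 45
Index 1 WAS the min and new value 45 > old min -7. Must rescan other elements to find the new min.
Needs rescan: yes

Answer: yes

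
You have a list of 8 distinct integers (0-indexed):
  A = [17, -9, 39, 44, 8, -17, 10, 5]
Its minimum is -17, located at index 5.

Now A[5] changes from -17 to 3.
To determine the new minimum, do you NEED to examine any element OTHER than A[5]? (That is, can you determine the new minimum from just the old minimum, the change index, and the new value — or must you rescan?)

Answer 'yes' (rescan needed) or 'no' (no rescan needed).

Old min = -17 at index 5
Change at index 5: -17 -> 3
Index 5 WAS the min and new value 3 > old min -17. Must rescan other elements to find the new min.
Needs rescan: yes

Answer: yes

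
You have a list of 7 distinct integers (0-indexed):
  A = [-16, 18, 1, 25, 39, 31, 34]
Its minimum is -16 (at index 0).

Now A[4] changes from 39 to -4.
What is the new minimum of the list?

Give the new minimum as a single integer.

Answer: -16

Derivation:
Old min = -16 (at index 0)
Change: A[4] 39 -> -4
Changed element was NOT the old min.
  New min = min(old_min, new_val) = min(-16, -4) = -16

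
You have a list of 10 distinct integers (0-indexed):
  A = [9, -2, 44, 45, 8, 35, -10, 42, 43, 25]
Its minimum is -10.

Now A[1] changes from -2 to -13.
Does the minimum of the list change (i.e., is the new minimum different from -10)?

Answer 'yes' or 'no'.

Old min = -10
Change: A[1] -2 -> -13
Changed element was NOT the min; min changes only if -13 < -10.
New min = -13; changed? yes

Answer: yes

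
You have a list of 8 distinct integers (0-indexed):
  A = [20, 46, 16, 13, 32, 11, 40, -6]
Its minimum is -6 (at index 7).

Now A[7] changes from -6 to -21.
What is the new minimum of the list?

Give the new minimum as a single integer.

Old min = -6 (at index 7)
Change: A[7] -6 -> -21
Changed element WAS the min. Need to check: is -21 still <= all others?
  Min of remaining elements: 11
  New min = min(-21, 11) = -21

Answer: -21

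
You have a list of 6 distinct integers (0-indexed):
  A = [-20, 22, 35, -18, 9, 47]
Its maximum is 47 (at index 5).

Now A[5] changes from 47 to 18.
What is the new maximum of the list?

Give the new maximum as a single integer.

Old max = 47 (at index 5)
Change: A[5] 47 -> 18
Changed element WAS the max -> may need rescan.
  Max of remaining elements: 35
  New max = max(18, 35) = 35

Answer: 35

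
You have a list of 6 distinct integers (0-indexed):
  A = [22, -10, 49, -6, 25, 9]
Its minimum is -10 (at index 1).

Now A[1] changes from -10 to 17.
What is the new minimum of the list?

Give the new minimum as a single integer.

Old min = -10 (at index 1)
Change: A[1] -10 -> 17
Changed element WAS the min. Need to check: is 17 still <= all others?
  Min of remaining elements: -6
  New min = min(17, -6) = -6

Answer: -6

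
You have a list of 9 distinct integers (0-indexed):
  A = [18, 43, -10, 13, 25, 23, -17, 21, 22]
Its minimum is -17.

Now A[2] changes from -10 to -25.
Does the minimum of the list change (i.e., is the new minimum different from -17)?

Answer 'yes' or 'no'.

Old min = -17
Change: A[2] -10 -> -25
Changed element was NOT the min; min changes only if -25 < -17.
New min = -25; changed? yes

Answer: yes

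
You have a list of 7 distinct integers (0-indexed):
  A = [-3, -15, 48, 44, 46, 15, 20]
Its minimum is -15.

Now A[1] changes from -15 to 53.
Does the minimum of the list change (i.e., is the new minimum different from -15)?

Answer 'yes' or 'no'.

Old min = -15
Change: A[1] -15 -> 53
Changed element was the min; new min must be rechecked.
New min = -3; changed? yes

Answer: yes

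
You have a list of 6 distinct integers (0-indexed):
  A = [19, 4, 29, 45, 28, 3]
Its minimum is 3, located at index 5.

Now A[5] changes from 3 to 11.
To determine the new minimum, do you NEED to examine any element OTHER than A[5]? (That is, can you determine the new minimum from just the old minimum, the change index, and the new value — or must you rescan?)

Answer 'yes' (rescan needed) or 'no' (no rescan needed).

Answer: yes

Derivation:
Old min = 3 at index 5
Change at index 5: 3 -> 11
Index 5 WAS the min and new value 11 > old min 3. Must rescan other elements to find the new min.
Needs rescan: yes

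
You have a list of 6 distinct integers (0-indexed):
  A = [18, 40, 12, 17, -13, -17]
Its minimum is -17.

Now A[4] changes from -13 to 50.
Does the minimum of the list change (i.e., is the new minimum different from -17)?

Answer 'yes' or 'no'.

Answer: no

Derivation:
Old min = -17
Change: A[4] -13 -> 50
Changed element was NOT the min; min changes only if 50 < -17.
New min = -17; changed? no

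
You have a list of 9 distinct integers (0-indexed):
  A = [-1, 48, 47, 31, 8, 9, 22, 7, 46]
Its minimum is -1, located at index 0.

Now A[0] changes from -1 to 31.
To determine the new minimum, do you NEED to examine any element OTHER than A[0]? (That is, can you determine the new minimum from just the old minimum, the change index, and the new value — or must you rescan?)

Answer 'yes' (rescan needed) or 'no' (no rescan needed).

Answer: yes

Derivation:
Old min = -1 at index 0
Change at index 0: -1 -> 31
Index 0 WAS the min and new value 31 > old min -1. Must rescan other elements to find the new min.
Needs rescan: yes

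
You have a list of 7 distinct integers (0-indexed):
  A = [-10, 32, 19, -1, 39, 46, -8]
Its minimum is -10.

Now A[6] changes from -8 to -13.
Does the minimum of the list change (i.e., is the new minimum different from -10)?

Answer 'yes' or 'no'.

Answer: yes

Derivation:
Old min = -10
Change: A[6] -8 -> -13
Changed element was NOT the min; min changes only if -13 < -10.
New min = -13; changed? yes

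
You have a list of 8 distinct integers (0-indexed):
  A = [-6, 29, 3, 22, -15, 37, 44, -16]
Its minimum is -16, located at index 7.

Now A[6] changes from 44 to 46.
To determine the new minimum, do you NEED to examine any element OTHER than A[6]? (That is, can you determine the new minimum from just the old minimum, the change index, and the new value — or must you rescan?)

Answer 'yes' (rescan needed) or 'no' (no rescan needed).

Answer: no

Derivation:
Old min = -16 at index 7
Change at index 6: 44 -> 46
Index 6 was NOT the min. New min = min(-16, 46). No rescan of other elements needed.
Needs rescan: no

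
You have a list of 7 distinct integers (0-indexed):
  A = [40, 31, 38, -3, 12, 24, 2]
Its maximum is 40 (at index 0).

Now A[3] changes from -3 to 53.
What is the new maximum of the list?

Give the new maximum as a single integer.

Old max = 40 (at index 0)
Change: A[3] -3 -> 53
Changed element was NOT the old max.
  New max = max(old_max, new_val) = max(40, 53) = 53

Answer: 53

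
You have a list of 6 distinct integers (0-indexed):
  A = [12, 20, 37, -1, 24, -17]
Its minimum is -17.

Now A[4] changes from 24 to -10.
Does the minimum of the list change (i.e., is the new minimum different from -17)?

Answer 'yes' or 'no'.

Old min = -17
Change: A[4] 24 -> -10
Changed element was NOT the min; min changes only if -10 < -17.
New min = -17; changed? no

Answer: no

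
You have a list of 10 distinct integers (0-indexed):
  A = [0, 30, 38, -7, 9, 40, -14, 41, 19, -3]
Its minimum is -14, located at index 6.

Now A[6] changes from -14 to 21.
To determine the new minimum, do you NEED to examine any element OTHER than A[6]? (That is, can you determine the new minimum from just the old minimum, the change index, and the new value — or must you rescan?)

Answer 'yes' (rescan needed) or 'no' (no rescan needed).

Old min = -14 at index 6
Change at index 6: -14 -> 21
Index 6 WAS the min and new value 21 > old min -14. Must rescan other elements to find the new min.
Needs rescan: yes

Answer: yes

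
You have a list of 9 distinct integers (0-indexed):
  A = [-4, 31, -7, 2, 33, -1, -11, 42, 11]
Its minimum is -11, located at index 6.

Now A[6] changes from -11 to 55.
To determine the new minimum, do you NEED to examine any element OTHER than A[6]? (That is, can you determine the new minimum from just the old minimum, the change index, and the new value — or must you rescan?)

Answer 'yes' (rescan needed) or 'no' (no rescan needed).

Answer: yes

Derivation:
Old min = -11 at index 6
Change at index 6: -11 -> 55
Index 6 WAS the min and new value 55 > old min -11. Must rescan other elements to find the new min.
Needs rescan: yes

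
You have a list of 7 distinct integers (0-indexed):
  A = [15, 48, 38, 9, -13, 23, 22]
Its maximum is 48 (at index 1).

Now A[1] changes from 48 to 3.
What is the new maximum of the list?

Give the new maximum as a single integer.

Old max = 48 (at index 1)
Change: A[1] 48 -> 3
Changed element WAS the max -> may need rescan.
  Max of remaining elements: 38
  New max = max(3, 38) = 38

Answer: 38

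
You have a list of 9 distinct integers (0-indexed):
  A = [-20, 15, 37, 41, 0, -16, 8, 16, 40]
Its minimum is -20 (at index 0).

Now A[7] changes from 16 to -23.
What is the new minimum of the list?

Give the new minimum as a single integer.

Answer: -23

Derivation:
Old min = -20 (at index 0)
Change: A[7] 16 -> -23
Changed element was NOT the old min.
  New min = min(old_min, new_val) = min(-20, -23) = -23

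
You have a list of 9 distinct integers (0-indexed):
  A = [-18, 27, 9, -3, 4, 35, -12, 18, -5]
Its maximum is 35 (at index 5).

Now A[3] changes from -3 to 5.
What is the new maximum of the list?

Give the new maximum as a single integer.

Old max = 35 (at index 5)
Change: A[3] -3 -> 5
Changed element was NOT the old max.
  New max = max(old_max, new_val) = max(35, 5) = 35

Answer: 35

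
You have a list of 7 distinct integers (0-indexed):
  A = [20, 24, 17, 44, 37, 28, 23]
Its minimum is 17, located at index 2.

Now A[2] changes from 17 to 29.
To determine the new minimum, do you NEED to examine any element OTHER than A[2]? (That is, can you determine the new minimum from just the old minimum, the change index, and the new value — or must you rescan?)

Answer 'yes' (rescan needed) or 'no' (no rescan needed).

Old min = 17 at index 2
Change at index 2: 17 -> 29
Index 2 WAS the min and new value 29 > old min 17. Must rescan other elements to find the new min.
Needs rescan: yes

Answer: yes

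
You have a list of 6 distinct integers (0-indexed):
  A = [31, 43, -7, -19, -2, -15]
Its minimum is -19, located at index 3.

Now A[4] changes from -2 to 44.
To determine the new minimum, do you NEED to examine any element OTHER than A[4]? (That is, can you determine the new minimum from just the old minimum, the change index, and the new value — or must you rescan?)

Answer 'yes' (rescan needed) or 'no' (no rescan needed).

Answer: no

Derivation:
Old min = -19 at index 3
Change at index 4: -2 -> 44
Index 4 was NOT the min. New min = min(-19, 44). No rescan of other elements needed.
Needs rescan: no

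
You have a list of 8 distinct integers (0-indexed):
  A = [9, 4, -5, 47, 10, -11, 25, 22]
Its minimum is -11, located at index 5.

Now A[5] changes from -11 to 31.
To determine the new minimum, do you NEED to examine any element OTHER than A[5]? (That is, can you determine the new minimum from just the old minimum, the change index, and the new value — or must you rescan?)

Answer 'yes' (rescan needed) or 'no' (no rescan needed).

Answer: yes

Derivation:
Old min = -11 at index 5
Change at index 5: -11 -> 31
Index 5 WAS the min and new value 31 > old min -11. Must rescan other elements to find the new min.
Needs rescan: yes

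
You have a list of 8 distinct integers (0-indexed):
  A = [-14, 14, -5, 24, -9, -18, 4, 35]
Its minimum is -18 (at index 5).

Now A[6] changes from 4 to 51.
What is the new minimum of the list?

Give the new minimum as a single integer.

Old min = -18 (at index 5)
Change: A[6] 4 -> 51
Changed element was NOT the old min.
  New min = min(old_min, new_val) = min(-18, 51) = -18

Answer: -18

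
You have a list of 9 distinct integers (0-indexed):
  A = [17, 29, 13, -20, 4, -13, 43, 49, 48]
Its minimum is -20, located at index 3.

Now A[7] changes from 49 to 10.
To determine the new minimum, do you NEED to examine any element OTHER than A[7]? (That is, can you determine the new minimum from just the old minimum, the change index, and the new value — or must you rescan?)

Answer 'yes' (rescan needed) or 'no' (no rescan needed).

Old min = -20 at index 3
Change at index 7: 49 -> 10
Index 7 was NOT the min. New min = min(-20, 10). No rescan of other elements needed.
Needs rescan: no

Answer: no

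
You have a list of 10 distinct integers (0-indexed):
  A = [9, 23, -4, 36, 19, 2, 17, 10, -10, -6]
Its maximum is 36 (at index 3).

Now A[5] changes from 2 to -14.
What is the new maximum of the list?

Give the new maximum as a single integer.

Old max = 36 (at index 3)
Change: A[5] 2 -> -14
Changed element was NOT the old max.
  New max = max(old_max, new_val) = max(36, -14) = 36

Answer: 36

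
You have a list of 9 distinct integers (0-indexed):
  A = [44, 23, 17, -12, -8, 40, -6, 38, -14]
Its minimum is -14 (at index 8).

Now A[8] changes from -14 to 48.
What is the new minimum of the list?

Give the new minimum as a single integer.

Answer: -12

Derivation:
Old min = -14 (at index 8)
Change: A[8] -14 -> 48
Changed element WAS the min. Need to check: is 48 still <= all others?
  Min of remaining elements: -12
  New min = min(48, -12) = -12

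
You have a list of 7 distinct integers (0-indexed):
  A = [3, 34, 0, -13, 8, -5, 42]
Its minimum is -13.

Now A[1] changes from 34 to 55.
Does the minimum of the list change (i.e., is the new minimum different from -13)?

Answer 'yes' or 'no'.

Answer: no

Derivation:
Old min = -13
Change: A[1] 34 -> 55
Changed element was NOT the min; min changes only if 55 < -13.
New min = -13; changed? no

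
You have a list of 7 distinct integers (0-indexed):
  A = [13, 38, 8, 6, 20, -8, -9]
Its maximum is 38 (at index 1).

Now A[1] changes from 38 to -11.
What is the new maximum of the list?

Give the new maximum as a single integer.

Old max = 38 (at index 1)
Change: A[1] 38 -> -11
Changed element WAS the max -> may need rescan.
  Max of remaining elements: 20
  New max = max(-11, 20) = 20

Answer: 20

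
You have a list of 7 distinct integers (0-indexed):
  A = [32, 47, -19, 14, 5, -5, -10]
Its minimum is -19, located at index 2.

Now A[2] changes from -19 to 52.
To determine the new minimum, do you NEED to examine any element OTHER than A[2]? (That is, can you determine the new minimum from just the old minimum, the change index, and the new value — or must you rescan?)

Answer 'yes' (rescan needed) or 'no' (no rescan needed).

Answer: yes

Derivation:
Old min = -19 at index 2
Change at index 2: -19 -> 52
Index 2 WAS the min and new value 52 > old min -19. Must rescan other elements to find the new min.
Needs rescan: yes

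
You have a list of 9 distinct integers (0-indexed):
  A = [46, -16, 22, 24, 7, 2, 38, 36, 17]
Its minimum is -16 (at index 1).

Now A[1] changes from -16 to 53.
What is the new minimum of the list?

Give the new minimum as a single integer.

Answer: 2

Derivation:
Old min = -16 (at index 1)
Change: A[1] -16 -> 53
Changed element WAS the min. Need to check: is 53 still <= all others?
  Min of remaining elements: 2
  New min = min(53, 2) = 2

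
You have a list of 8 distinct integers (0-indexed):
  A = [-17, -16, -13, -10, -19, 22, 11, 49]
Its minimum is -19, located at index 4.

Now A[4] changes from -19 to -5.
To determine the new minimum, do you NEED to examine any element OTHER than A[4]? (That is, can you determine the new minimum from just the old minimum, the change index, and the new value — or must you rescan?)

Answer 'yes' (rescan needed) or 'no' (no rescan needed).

Answer: yes

Derivation:
Old min = -19 at index 4
Change at index 4: -19 -> -5
Index 4 WAS the min and new value -5 > old min -19. Must rescan other elements to find the new min.
Needs rescan: yes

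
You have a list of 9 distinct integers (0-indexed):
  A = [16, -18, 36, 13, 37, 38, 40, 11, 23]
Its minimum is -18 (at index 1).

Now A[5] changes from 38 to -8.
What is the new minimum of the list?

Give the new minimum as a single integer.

Old min = -18 (at index 1)
Change: A[5] 38 -> -8
Changed element was NOT the old min.
  New min = min(old_min, new_val) = min(-18, -8) = -18

Answer: -18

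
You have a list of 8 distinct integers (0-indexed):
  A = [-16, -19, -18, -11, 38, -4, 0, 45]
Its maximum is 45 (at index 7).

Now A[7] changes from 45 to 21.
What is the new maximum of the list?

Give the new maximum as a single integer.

Old max = 45 (at index 7)
Change: A[7] 45 -> 21
Changed element WAS the max -> may need rescan.
  Max of remaining elements: 38
  New max = max(21, 38) = 38

Answer: 38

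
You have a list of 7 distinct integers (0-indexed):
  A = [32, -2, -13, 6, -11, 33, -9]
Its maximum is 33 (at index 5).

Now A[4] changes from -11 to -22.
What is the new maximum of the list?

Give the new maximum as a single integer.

Answer: 33

Derivation:
Old max = 33 (at index 5)
Change: A[4] -11 -> -22
Changed element was NOT the old max.
  New max = max(old_max, new_val) = max(33, -22) = 33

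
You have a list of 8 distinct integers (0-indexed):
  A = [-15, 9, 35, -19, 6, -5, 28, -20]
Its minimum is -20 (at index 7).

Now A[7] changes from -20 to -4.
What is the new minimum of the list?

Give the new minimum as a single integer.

Old min = -20 (at index 7)
Change: A[7] -20 -> -4
Changed element WAS the min. Need to check: is -4 still <= all others?
  Min of remaining elements: -19
  New min = min(-4, -19) = -19

Answer: -19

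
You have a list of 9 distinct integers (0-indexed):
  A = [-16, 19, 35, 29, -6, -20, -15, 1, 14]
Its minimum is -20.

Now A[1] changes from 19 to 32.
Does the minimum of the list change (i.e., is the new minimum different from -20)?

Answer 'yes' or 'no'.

Old min = -20
Change: A[1] 19 -> 32
Changed element was NOT the min; min changes only if 32 < -20.
New min = -20; changed? no

Answer: no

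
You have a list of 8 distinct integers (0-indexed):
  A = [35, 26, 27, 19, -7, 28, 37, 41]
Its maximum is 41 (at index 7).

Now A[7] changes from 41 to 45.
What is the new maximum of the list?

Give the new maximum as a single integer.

Old max = 41 (at index 7)
Change: A[7] 41 -> 45
Changed element WAS the max -> may need rescan.
  Max of remaining elements: 37
  New max = max(45, 37) = 45

Answer: 45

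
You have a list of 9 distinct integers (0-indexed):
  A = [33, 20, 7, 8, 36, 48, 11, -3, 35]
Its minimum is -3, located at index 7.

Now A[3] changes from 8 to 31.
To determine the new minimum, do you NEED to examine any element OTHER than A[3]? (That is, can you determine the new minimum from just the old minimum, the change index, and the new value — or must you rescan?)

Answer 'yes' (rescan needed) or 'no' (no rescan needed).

Old min = -3 at index 7
Change at index 3: 8 -> 31
Index 3 was NOT the min. New min = min(-3, 31). No rescan of other elements needed.
Needs rescan: no

Answer: no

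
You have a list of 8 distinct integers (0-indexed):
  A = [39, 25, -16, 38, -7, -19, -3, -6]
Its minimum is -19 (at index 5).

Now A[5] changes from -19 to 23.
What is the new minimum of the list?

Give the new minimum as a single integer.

Answer: -16

Derivation:
Old min = -19 (at index 5)
Change: A[5] -19 -> 23
Changed element WAS the min. Need to check: is 23 still <= all others?
  Min of remaining elements: -16
  New min = min(23, -16) = -16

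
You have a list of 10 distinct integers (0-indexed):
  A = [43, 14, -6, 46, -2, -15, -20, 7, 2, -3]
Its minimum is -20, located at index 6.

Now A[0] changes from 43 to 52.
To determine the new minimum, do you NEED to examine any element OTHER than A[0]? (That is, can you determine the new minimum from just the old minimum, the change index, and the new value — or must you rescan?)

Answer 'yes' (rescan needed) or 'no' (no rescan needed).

Answer: no

Derivation:
Old min = -20 at index 6
Change at index 0: 43 -> 52
Index 0 was NOT the min. New min = min(-20, 52). No rescan of other elements needed.
Needs rescan: no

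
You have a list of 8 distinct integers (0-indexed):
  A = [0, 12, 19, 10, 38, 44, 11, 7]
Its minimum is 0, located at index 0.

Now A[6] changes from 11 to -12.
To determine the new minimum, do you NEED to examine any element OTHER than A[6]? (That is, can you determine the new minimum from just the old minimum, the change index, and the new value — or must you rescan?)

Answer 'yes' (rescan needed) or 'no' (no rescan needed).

Old min = 0 at index 0
Change at index 6: 11 -> -12
Index 6 was NOT the min. New min = min(0, -12). No rescan of other elements needed.
Needs rescan: no

Answer: no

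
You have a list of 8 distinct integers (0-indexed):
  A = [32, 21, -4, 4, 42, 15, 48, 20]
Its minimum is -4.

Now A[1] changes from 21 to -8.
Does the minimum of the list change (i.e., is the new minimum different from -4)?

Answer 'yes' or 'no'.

Answer: yes

Derivation:
Old min = -4
Change: A[1] 21 -> -8
Changed element was NOT the min; min changes only if -8 < -4.
New min = -8; changed? yes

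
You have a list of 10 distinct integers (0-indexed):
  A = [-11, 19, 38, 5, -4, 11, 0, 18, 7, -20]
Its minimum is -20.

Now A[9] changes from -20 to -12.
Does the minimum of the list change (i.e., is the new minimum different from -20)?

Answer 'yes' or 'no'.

Answer: yes

Derivation:
Old min = -20
Change: A[9] -20 -> -12
Changed element was the min; new min must be rechecked.
New min = -12; changed? yes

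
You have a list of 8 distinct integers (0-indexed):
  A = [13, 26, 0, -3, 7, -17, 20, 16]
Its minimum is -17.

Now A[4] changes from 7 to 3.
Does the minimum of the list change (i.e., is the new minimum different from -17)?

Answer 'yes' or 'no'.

Old min = -17
Change: A[4] 7 -> 3
Changed element was NOT the min; min changes only if 3 < -17.
New min = -17; changed? no

Answer: no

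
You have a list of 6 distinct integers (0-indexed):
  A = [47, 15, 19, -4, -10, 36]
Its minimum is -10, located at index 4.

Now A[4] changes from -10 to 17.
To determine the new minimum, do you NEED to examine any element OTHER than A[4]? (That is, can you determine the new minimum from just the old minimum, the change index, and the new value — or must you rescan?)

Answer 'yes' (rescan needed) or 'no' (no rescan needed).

Answer: yes

Derivation:
Old min = -10 at index 4
Change at index 4: -10 -> 17
Index 4 WAS the min and new value 17 > old min -10. Must rescan other elements to find the new min.
Needs rescan: yes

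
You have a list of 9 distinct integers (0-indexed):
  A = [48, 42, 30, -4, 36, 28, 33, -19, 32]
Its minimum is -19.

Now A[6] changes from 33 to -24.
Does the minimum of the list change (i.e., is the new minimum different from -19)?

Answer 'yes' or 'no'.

Answer: yes

Derivation:
Old min = -19
Change: A[6] 33 -> -24
Changed element was NOT the min; min changes only if -24 < -19.
New min = -24; changed? yes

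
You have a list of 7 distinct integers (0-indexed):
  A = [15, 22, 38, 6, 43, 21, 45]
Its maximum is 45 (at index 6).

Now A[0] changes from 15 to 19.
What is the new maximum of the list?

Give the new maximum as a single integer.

Answer: 45

Derivation:
Old max = 45 (at index 6)
Change: A[0] 15 -> 19
Changed element was NOT the old max.
  New max = max(old_max, new_val) = max(45, 19) = 45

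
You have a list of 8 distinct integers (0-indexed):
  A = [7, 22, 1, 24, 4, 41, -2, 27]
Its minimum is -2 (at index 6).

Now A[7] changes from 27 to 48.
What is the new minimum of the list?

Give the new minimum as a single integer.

Old min = -2 (at index 6)
Change: A[7] 27 -> 48
Changed element was NOT the old min.
  New min = min(old_min, new_val) = min(-2, 48) = -2

Answer: -2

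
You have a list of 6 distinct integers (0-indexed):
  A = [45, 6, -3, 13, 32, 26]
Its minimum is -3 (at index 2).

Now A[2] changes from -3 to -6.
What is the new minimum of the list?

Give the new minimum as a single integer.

Answer: -6

Derivation:
Old min = -3 (at index 2)
Change: A[2] -3 -> -6
Changed element WAS the min. Need to check: is -6 still <= all others?
  Min of remaining elements: 6
  New min = min(-6, 6) = -6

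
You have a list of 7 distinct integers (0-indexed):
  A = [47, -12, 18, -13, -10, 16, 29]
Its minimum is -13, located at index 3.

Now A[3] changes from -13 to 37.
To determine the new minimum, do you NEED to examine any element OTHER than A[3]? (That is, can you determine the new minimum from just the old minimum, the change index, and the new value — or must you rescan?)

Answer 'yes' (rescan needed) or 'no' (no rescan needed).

Old min = -13 at index 3
Change at index 3: -13 -> 37
Index 3 WAS the min and new value 37 > old min -13. Must rescan other elements to find the new min.
Needs rescan: yes

Answer: yes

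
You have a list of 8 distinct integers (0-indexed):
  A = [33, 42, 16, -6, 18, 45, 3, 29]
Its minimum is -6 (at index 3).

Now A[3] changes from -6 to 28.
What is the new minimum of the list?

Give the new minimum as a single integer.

Answer: 3

Derivation:
Old min = -6 (at index 3)
Change: A[3] -6 -> 28
Changed element WAS the min. Need to check: is 28 still <= all others?
  Min of remaining elements: 3
  New min = min(28, 3) = 3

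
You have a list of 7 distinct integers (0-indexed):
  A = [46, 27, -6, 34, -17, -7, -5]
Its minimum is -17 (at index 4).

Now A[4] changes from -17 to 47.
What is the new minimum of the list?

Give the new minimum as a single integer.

Old min = -17 (at index 4)
Change: A[4] -17 -> 47
Changed element WAS the min. Need to check: is 47 still <= all others?
  Min of remaining elements: -7
  New min = min(47, -7) = -7

Answer: -7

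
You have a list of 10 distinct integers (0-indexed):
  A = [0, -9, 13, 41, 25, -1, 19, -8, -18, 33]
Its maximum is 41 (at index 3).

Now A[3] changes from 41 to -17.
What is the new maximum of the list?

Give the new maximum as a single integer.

Answer: 33

Derivation:
Old max = 41 (at index 3)
Change: A[3] 41 -> -17
Changed element WAS the max -> may need rescan.
  Max of remaining elements: 33
  New max = max(-17, 33) = 33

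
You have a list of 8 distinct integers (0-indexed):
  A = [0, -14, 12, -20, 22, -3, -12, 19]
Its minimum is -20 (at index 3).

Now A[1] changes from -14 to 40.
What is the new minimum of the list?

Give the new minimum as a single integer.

Old min = -20 (at index 3)
Change: A[1] -14 -> 40
Changed element was NOT the old min.
  New min = min(old_min, new_val) = min(-20, 40) = -20

Answer: -20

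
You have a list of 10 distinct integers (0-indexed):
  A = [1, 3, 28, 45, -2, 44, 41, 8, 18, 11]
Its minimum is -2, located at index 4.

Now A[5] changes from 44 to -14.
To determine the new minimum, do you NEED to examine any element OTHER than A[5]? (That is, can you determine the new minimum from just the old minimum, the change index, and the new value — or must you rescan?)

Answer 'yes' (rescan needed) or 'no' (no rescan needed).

Answer: no

Derivation:
Old min = -2 at index 4
Change at index 5: 44 -> -14
Index 5 was NOT the min. New min = min(-2, -14). No rescan of other elements needed.
Needs rescan: no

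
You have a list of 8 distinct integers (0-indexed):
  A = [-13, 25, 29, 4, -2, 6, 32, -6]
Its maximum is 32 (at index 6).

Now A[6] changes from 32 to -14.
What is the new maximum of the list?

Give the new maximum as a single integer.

Old max = 32 (at index 6)
Change: A[6] 32 -> -14
Changed element WAS the max -> may need rescan.
  Max of remaining elements: 29
  New max = max(-14, 29) = 29

Answer: 29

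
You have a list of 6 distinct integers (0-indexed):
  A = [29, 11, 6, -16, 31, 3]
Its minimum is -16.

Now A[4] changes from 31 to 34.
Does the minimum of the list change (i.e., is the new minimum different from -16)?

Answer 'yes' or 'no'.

Old min = -16
Change: A[4] 31 -> 34
Changed element was NOT the min; min changes only if 34 < -16.
New min = -16; changed? no

Answer: no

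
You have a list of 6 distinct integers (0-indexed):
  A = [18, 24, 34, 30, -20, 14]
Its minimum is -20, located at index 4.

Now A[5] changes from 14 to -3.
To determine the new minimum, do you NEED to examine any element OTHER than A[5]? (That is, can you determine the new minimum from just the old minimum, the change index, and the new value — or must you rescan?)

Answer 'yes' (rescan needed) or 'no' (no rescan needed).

Answer: no

Derivation:
Old min = -20 at index 4
Change at index 5: 14 -> -3
Index 5 was NOT the min. New min = min(-20, -3). No rescan of other elements needed.
Needs rescan: no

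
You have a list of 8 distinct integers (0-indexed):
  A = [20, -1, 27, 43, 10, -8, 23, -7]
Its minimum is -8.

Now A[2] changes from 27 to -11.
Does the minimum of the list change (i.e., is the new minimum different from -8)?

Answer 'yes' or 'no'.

Old min = -8
Change: A[2] 27 -> -11
Changed element was NOT the min; min changes only if -11 < -8.
New min = -11; changed? yes

Answer: yes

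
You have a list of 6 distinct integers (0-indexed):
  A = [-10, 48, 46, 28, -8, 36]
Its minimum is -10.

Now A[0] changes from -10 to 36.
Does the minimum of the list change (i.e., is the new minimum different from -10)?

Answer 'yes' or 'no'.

Answer: yes

Derivation:
Old min = -10
Change: A[0] -10 -> 36
Changed element was the min; new min must be rechecked.
New min = -8; changed? yes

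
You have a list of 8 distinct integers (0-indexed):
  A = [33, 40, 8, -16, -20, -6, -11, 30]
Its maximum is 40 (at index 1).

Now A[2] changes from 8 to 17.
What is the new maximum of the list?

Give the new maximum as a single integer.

Old max = 40 (at index 1)
Change: A[2] 8 -> 17
Changed element was NOT the old max.
  New max = max(old_max, new_val) = max(40, 17) = 40

Answer: 40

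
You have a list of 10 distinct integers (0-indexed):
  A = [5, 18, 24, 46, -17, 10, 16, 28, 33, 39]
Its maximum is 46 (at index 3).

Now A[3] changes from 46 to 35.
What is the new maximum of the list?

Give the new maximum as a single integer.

Old max = 46 (at index 3)
Change: A[3] 46 -> 35
Changed element WAS the max -> may need rescan.
  Max of remaining elements: 39
  New max = max(35, 39) = 39

Answer: 39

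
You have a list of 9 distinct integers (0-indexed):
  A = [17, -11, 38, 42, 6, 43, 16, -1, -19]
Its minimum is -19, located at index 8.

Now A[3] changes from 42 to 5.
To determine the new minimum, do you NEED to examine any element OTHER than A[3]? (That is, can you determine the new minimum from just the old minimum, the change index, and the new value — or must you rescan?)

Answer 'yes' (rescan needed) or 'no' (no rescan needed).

Old min = -19 at index 8
Change at index 3: 42 -> 5
Index 3 was NOT the min. New min = min(-19, 5). No rescan of other elements needed.
Needs rescan: no

Answer: no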